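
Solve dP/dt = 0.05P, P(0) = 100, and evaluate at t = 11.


The ODE dP/dt = 0.05P has solution P(t) = P(0)e^(0.05t).
Substitute P(0) = 100 and t = 11: P(11) = 100 e^(0.55) ≈ 173.


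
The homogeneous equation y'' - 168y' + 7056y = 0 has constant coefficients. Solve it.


Characteristic equation: r² - 168r + 7056 = 0, i.e. (r - 84)² = 0.
Repeated root r = 84; include an x factor for the second linearly independent solution.
General solution: y = (C₁ + C₂x)e^(84x).


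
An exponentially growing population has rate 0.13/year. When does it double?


Exponential growth: P(t) = P₀ e^(0.13t). Set P(t)/P₀ = 2: e^(0.13t) = 2.
Solve: t = ln(2)/0.13 ≈ 5.33 years.


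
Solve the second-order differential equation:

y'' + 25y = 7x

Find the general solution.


Homogeneous: r² + 25 = 0 ⇒ r = ±5i, y_h = C₁cos(5x) + C₂sin(5x).
Polynomial forcing; try y_p = Ax + B. Then y_p'' + 25 y_p = 25(Ax + B) = 7x, so B = 0 and A = 7/25.
General solution: y = C₁cos(5x) + C₂sin(5x) + (7/25)x.


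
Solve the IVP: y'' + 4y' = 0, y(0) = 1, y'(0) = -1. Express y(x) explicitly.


Characteristic roots of r² + 4r = 0 are -4, 0.
General solution y = c₁ e^(-4x) + c₂.
Apply y(0) = 1: c₁ + c₂ = 1. Apply y'(0) = -1: -4 c₁ + 0 c₂ = -1.
Solve: c₁ = 1/4, c₂ = 3/4.
Particular solution: y = (1/4)e^(-4x) + 3/4.


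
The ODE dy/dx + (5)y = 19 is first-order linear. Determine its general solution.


P(x) = 5, Q(x) = 19; integrating factor μ = e^(5x).
(μ y)' = 19e^(5x) ⇒ μ y = (19/5)e^(5x) + C.
Divide by μ: y = 19/5 + Ce^(-5x).


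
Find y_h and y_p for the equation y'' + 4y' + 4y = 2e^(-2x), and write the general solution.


Characteristic polynomial (r + 2)² = 0; repeated root r = -2.
y_h = (C₁ + C₂x)e^(-2x). Forcing matches the repeated root (resonance), so try y_p = Ax² e^(-2x).
Substitute and solve for A: 2A = 2, so A = 1.
General solution: y = (C₁ + C₂x + x²)e^(-2x).


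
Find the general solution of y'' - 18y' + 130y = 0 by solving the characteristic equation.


Characteristic equation: r² - 18r + 130 = 0.
Discriminant is negative; roots r = 9 ± 7i (complex conjugate pair).
General solution uses e^(α x)(C₁ cos(β x) + C₂ sin(β x)): y = e^(9x)(C₁cos(7x) + C₂sin(7x)).


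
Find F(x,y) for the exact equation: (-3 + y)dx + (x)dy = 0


Check exactness: ∂M/∂y = 1 and ∂N/∂x = 1; equal, so the equation is exact.
Integrate M with respect to x (treating y as constant): ∫M dx = -3x + xy + h(y).
Differentiate w.r.t. y and set equal to N: all terms match, so h'(y) = 0 and h is a constant absorbed into C.
General solution: -3x + xy = C.


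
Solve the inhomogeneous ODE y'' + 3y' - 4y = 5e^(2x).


Characteristic roots of r² + 3r - 4 = 0 are -4, 1.
y_h = C₁e^(-4x) + C₂e^(x).
Forcing exponent 2 is not a characteristic root; try y_p = Ae^(2x).
Substitute: A·(4 + (3)·2 + (-4)) = A·6 = 5, so A = 5/6.
General solution: y = C₁e^(-4x) + C₂e^(x) + (5/6)e^(2x).


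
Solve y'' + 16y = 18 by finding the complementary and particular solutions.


Homogeneous part: r² + 16 = 0 ⇒ r = ±4i, so y_h = C₁cos(4x) + C₂sin(4x).
Try constant y_p = A; plug in: 16A = 18 ⇒ A = 9/8.
General solution: y = C₁cos(4x) + C₂sin(4x) + 9/8.


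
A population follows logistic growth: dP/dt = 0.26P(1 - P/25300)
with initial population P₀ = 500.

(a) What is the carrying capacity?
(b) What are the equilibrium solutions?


Logistic ODE dP/dt = 0.26P(1 - P/25300) has equilibria where dP/dt = 0, i.e. P = 0 or P = 25300.
The coefficient (1 - P/K) = 0 when P = K, identifying K = 25300 as the carrying capacity.
(a) K = 25300; (b) equilibria P = 0 and P = 25300.


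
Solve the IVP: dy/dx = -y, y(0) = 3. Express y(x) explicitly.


General solution of y' = -y is y = Ce^(-x).
Apply y(0) = 3: C = 3.
Particular solution: y = 3e^(-x).


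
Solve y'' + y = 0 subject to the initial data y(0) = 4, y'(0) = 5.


Characteristic roots of r² + 1 = 0 are ±1i, so y = C₁cos(x) + C₂sin(x).
Apply y(0) = 4: C₁ = 4. Differentiate and apply y'(0) = 5: 1·C₂ = 5, so C₂ = 5.
Particular solution: y = 4cos(x) + 5sin(x).


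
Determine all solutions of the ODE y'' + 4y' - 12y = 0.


Characteristic equation: r² + 4r - 12 = 0.
Factor: (r - 2)(r + 6) = 0 ⇒ r = 2, -6 (distinct real).
General solution: y = C₁e^(2x) + C₂e^(-6x).


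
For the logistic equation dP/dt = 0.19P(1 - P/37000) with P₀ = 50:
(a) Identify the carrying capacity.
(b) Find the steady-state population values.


Logistic ODE dP/dt = 0.19P(1 - P/37000) has equilibria where dP/dt = 0, i.e. P = 0 or P = 37000.
The coefficient (1 - P/K) = 0 when P = K, identifying K = 37000 as the carrying capacity.
(a) K = 37000; (b) equilibria P = 0 and P = 37000.


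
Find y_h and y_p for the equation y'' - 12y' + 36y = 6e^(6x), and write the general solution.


Characteristic polynomial (r - 6)² = 0; repeated root r = 6.
y_h = (C₁ + C₂x)e^(6x). Forcing matches the repeated root (resonance), so try y_p = Ax² e^(6x).
Substitute and solve for A: 2A = 6, so A = 3.
General solution: y = (C₁ + C₂x + 3x²)e^(6x).


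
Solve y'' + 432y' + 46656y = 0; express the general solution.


Characteristic equation: r² + 432r + 46656 = 0, i.e. (r + 216)² = 0.
Repeated root r = -216; include an x factor for the second linearly independent solution.
General solution: y = (C₁ + C₂x)e^(-216x).


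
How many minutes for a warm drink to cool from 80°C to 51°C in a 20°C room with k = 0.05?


From T(t) = T_a + (T₀ - T_a)e^(-kt), set T(t) = 51:
(51 - 20) / (80 - 20) = e^(-0.05t), so t = -ln(0.517)/0.05 ≈ 13.2 minutes.


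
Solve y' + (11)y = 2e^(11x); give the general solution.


P(x) = 11 ⇒ μ = e^(11x).
(μ y)' = 2e^(22x) ⇒ μ y = (2/22)e^(22x) + C.
Divide by μ: y = (1/11)e^(11x) + Ce^(-11x).


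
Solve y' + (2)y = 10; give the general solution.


P(x) = 2, Q(x) = 10; integrating factor μ = e^(2x).
(μ y)' = 10e^(2x) ⇒ μ y = 5e^(2x) + C.
Divide by μ: y = 5 + Ce^(-2x).


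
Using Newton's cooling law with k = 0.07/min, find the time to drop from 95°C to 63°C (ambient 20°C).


From T(t) = T_a + (T₀ - T_a)e^(-kt), set T(t) = 63:
(63 - 20) / (95 - 20) = e^(-0.07t), so t = -ln(0.573)/0.07 ≈ 7.9 minutes.


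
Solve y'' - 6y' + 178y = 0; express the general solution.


Characteristic equation: r² - 6r + 178 = 0.
Discriminant is negative; roots r = 3 ± 13i (complex conjugate pair).
General solution uses e^(α x)(C₁ cos(β x) + C₂ sin(β x)): y = e^(3x)(C₁cos(13x) + C₂sin(13x)).


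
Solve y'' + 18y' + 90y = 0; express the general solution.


Characteristic equation: r² + 18r + 90 = 0.
Discriminant is negative; roots r = -9 ± 3i (complex conjugate pair).
General solution uses e^(α x)(C₁ cos(β x) + C₂ sin(β x)): y = e^(-9x)(C₁cos(3x) + C₂sin(3x)).


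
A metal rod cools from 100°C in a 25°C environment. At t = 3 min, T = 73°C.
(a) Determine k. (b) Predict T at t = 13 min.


Newton's law: T(t) = T_a + (T₀ - T_a)e^(-kt).
(a) Use T(3) = 73: (73 - 25)/(100 - 25) = e^(-k·3), so k = -ln(0.640)/3 ≈ 0.1488.
(b) Apply k to t = 13: T(13) = 25 + (75)e^(-1.934) ≈ 35.8°C.


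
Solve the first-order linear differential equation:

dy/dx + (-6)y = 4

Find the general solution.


P(x) = -6 ⇒ μ = e^(-6x).
(μ y)' = 4e^(-6x) ⇒ μ y = -(2/3)e^(-6x) + C.
Divide by μ: y = -2/3 + Ce^(6x).


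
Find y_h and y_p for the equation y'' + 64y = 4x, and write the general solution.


Homogeneous: r² + 64 = 0 ⇒ r = ±8i, y_h = C₁cos(8x) + C₂sin(8x).
Polynomial forcing; try y_p = Ax + B. Then y_p'' + 64 y_p = 64(Ax + B) = 4x, so B = 0 and A = 1/16.
General solution: y = C₁cos(8x) + C₂sin(8x) + (1/16)x.


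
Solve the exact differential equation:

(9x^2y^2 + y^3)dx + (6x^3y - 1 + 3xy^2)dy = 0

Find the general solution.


Check exactness: ∂M/∂y = 18x^2y + 3y^2 and ∂N/∂x = 18x^2y + 3y^2; equal, so the equation is exact.
Integrate M with respect to x (treating y as constant): ∫M dx = 3x^3y^2 + xy^3 + h(y).
Differentiate w.r.t. y and set equal to N: the x-dependent terms already match, leaving h'(y) = -1. Integrate: h(y) = -y.
So F(x,y) = 3x^3y^2 - y + xy^3.
General solution: 3x^3y^2 - y + xy^3 = C.


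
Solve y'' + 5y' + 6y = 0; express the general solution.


Characteristic equation: r² + 5r + 6 = 0.
Factor: (r + 3)(r + 2) = 0 ⇒ r = -3, -2 (distinct real).
General solution: y = C₁e^(-3x) + C₂e^(-2x).


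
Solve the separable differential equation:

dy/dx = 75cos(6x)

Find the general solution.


g(y) = 1, so integrate directly: y = ∫ 75cos(6x) dx = (25/2)sin(6x) + C.


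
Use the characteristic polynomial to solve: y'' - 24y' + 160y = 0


Characteristic equation: r² - 24r + 160 = 0.
Discriminant is negative; roots r = 12 ± 4i (complex conjugate pair).
General solution uses e^(α x)(C₁ cos(β x) + C₂ sin(β x)): y = e^(12x)(C₁cos(4x) + C₂sin(4x)).


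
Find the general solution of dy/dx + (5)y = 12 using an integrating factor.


P(x) = 5, Q(x) = 12; integrating factor μ = e^(5x).
(μ y)' = 12e^(5x) ⇒ μ y = (12/5)e^(5x) + C.
Divide by μ: y = 12/5 + Ce^(-5x).


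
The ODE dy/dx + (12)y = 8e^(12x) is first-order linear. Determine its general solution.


P(x) = 12 ⇒ μ = e^(12x).
(μ y)' = 8e^(24x) ⇒ μ y = (8/24)e^(24x) + C.
Divide by μ: y = (1/3)e^(12x) + Ce^(-12x).


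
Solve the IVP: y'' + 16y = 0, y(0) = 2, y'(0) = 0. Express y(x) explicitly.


Characteristic roots of r² + 16 = 0 are ±4i, so y = C₁cos(4x) + C₂sin(4x).
Apply y(0) = 2: C₁ = 2. Differentiate and apply y'(0) = 0: 4·C₂ = 0, so C₂ = 0.
Particular solution: y = 2cos(4x).


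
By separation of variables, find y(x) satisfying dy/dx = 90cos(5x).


g(y) = 1, so integrate directly: y = ∫ 90cos(5x) dx = 18sin(5x) + C.


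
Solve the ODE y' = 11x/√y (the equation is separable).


Separate: √y dy = 11x dx.
Integrate: (2/3)y^(3/2) = (11/2)x² + C.


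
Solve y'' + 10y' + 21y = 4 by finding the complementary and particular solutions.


Characteristic roots of r² + 10r + 21 = 0 are -3, -7.
y_h = C₁e^(-3x) + C₂e^(-7x).
Constant forcing; try y_p = A. Then 21A = 4 ⇒ A = 4/21.
General solution: y = C₁e^(-3x) + C₂e^(-7x) + 4/21.


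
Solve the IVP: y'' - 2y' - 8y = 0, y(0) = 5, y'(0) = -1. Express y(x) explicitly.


Characteristic roots of r² - 2r - 8 = 0 are -2, 4.
General solution y = c₁ e^(-2x) + c₂ e^(4x).
Apply y(0) = 5: c₁ + c₂ = 5. Apply y'(0) = -1: -2 c₁ + 4 c₂ = -1.
Solve: c₁ = 7/2, c₂ = 3/2.
Particular solution: y = (7/2)e^(-2x) + (3/2)e^(4x).


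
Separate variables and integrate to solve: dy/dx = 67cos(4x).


g(y) = 1, so integrate directly: y = ∫ 67cos(4x) dx = (67/4)sin(4x) + C.


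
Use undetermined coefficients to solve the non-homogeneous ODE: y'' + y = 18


Homogeneous part: r² + 1 = 0 ⇒ r = ±1i, so y_h = C₁cos(x) + C₂sin(x).
Try constant y_p = A; plug in: 1A = 18 ⇒ A = 18.
General solution: y = C₁cos(x) + C₂sin(x) + 18.


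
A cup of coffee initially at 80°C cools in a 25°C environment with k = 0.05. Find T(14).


Newton's law: dT/dt = -k(T - T_a) has solution T(t) = T_a + (T₀ - T_a)e^(-kt).
Plug in T_a = 25, T₀ = 80, k = 0.05, t = 14: T(14) = 25 + (55)e^(-0.70) ≈ 52.3°C.


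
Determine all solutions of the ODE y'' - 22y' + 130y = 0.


Characteristic equation: r² - 22r + 130 = 0.
Discriminant is negative; roots r = 11 ± 3i (complex conjugate pair).
General solution uses e^(α x)(C₁ cos(β x) + C₂ sin(β x)): y = e^(11x)(C₁cos(3x) + C₂sin(3x)).


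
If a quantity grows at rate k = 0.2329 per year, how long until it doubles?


Exponential growth: P(t) = P₀ e^(0.2329t). Set P(t)/P₀ = 2: e^(0.2329t) = 2.
Solve: t = ln(2)/0.2329 ≈ 2.98 years.


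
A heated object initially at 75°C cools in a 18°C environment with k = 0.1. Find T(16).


Newton's law: dT/dt = -k(T - T_a) has solution T(t) = T_a + (T₀ - T_a)e^(-kt).
Plug in T_a = 18, T₀ = 75, k = 0.1, t = 16: T(16) = 18 + (57)e^(-1.60) ≈ 29.5°C.


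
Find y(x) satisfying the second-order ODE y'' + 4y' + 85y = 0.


Characteristic equation: r² + 4r + 85 = 0.
Discriminant is negative; roots r = -2 ± 9i (complex conjugate pair).
General solution uses e^(α x)(C₁ cos(β x) + C₂ sin(β x)): y = e^(-2x)(C₁cos(9x) + C₂sin(9x)).


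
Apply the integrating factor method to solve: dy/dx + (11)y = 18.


P(x) = 11, Q(x) = 18; integrating factor μ = e^(11x).
(μ y)' = 18e^(11x) ⇒ μ y = (18/11)e^(11x) + C.
Divide by μ: y = 18/11 + Ce^(-11x).


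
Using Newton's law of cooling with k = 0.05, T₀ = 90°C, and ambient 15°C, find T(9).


Newton's law: dT/dt = -k(T - T_a) has solution T(t) = T_a + (T₀ - T_a)e^(-kt).
Plug in T_a = 15, T₀ = 90, k = 0.05, t = 9: T(9) = 15 + (75)e^(-0.45) ≈ 62.8°C.


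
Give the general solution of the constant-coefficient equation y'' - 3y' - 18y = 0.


Characteristic equation: r² - 3r - 18 = 0.
Factor: (r + 3)(r - 6) = 0 ⇒ r = -3, 6 (distinct real).
General solution: y = C₁e^(-3x) + C₂e^(6x).


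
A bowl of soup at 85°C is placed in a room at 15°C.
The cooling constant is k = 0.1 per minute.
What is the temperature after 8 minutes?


Newton's law: dT/dt = -k(T - T_a) has solution T(t) = T_a + (T₀ - T_a)e^(-kt).
Plug in T_a = 15, T₀ = 85, k = 0.1, t = 8: T(8) = 15 + (70)e^(-0.80) ≈ 46.5°C.


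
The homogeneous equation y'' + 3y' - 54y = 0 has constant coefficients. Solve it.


Characteristic equation: r² + 3r - 54 = 0.
Factor: (r + 9)(r - 6) = 0 ⇒ r = -9, 6 (distinct real).
General solution: y = C₁e^(-9x) + C₂e^(6x).


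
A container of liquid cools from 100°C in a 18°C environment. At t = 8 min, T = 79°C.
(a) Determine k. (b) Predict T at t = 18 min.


Newton's law: T(t) = T_a + (T₀ - T_a)e^(-kt).
(a) Use T(8) = 79: (79 - 18)/(100 - 18) = e^(-k·8), so k = -ln(0.744)/8 ≈ 0.0370.
(b) Apply k to t = 18: T(18) = 18 + (82)e^(-0.666) ≈ 60.1°C.


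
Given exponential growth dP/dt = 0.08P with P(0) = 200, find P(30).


The ODE dP/dt = 0.08P has solution P(t) = P(0)e^(0.08t).
Substitute P(0) = 200 and t = 30: P(30) = 200 e^(2.40) ≈ 2205.


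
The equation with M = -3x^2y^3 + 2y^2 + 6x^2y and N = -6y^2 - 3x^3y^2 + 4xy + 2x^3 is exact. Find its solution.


Check exactness: ∂M/∂y = -9x^2y^2 + 4y + 6x^2 and ∂N/∂x = -9x^2y^2 + 4y + 6x^2; equal, so the equation is exact.
Integrate M with respect to x (treating y as constant): ∫M dx = -x^3y^3 + 2xy^2 + 2x^3y + h(y).
Differentiate w.r.t. y and set equal to N: the x-dependent terms already match, leaving h'(y) = -6y^2. Integrate: h(y) = -2y^3.
So F(x,y) = -2y^3 - x^3y^3 + 2xy^2 + 2x^3y.
General solution: -2y^3 - x^3y^3 + 2xy^2 + 2x^3y = C.


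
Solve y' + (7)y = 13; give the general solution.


P(x) = 7, Q(x) = 13; integrating factor μ = e^(7x).
(μ y)' = 13e^(7x) ⇒ μ y = (13/7)e^(7x) + C.
Divide by μ: y = 13/7 + Ce^(-7x).


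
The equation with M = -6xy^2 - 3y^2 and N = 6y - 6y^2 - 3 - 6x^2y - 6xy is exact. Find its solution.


Check exactness: ∂M/∂y = -12xy - 6y and ∂N/∂x = -12xy - 6y; equal, so the equation is exact.
Integrate M with respect to x (treating y as constant): ∫M dx = -3x^2y^2 - 3xy^2 + h(y).
Differentiate w.r.t. y and set equal to N: the x-dependent terms already match, leaving h'(y) = 6y - 6y^2 - 3. Integrate: h(y) = 3y^2 - 2y^3 - 3y.
So F(x,y) = 3y^2 - 2y^3 - 3y - 3x^2y^2 - 3xy^2.
General solution: 3y^2 - 2y^3 - 3y - 3x^2y^2 - 3xy^2 = C.


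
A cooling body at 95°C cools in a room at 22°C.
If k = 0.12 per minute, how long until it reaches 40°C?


From T(t) = T_a + (T₀ - T_a)e^(-kt), set T(t) = 40:
(40 - 22) / (95 - 22) = e^(-0.12t), so t = -ln(0.247)/0.12 ≈ 11.7 minutes.


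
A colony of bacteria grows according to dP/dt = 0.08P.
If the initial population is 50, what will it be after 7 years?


The ODE dP/dt = 0.08P has solution P(t) = P(0)e^(0.08t).
Substitute P(0) = 50 and t = 7: P(7) = 50 e^(0.56) ≈ 88.


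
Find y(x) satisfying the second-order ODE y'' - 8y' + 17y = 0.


Characteristic equation: r² - 8r + 17 = 0.
Discriminant is negative; roots r = 4 ± 1i (complex conjugate pair).
General solution uses e^(α x)(C₁ cos(β x) + C₂ sin(β x)): y = e^(4x)(C₁cos(x) + C₂sin(x)).


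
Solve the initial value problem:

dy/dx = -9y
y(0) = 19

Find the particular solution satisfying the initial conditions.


General solution of y' = -9y is y = Ce^(-9x).
Apply y(0) = 19: C = 19.
Particular solution: y = 19e^(-9x).


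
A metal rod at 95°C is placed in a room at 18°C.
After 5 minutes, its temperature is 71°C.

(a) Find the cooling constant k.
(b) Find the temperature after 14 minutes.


Newton's law: T(t) = T_a + (T₀ - T_a)e^(-kt).
(a) Use T(5) = 71: (71 - 18)/(95 - 18) = e^(-k·5), so k = -ln(0.688)/5 ≈ 0.0747.
(b) Apply k to t = 14: T(14) = 18 + (77)e^(-1.046) ≈ 45.1°C.


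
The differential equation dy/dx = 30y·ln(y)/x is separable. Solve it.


Separate: dy/[y ln(y)] = 30 dx/x.
Substitute u = ln(y): du/u = 30 dx/x.
Integrate: ln|ln(y)| = 30ln|x| + C₀, hence ln(y) = C·x^30.


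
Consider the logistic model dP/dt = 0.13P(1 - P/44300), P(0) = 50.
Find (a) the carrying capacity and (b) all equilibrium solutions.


Logistic ODE dP/dt = 0.13P(1 - P/44300) has equilibria where dP/dt = 0, i.e. P = 0 or P = 44300.
The coefficient (1 - P/K) = 0 when P = K, identifying K = 44300 as the carrying capacity.
(a) K = 44300; (b) equilibria P = 0 and P = 44300.


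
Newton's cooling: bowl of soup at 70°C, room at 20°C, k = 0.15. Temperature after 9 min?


Newton's law: dT/dt = -k(T - T_a) has solution T(t) = T_a + (T₀ - T_a)e^(-kt).
Plug in T_a = 20, T₀ = 70, k = 0.15, t = 9: T(9) = 20 + (50)e^(-1.35) ≈ 33.0°C.


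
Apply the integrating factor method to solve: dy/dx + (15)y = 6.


P(x) = 15, Q(x) = 6; integrating factor μ = e^(15x).
(μ y)' = 6e^(15x) ⇒ μ y = (2/5)e^(15x) + C.
Divide by μ: y = 2/5 + Ce^(-15x).


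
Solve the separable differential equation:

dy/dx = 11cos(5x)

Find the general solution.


g(y) = 1, so integrate directly: y = ∫ 11cos(5x) dx = (11/5)sin(5x) + C.


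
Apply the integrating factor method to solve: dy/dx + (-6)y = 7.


P(x) = -6 ⇒ μ = e^(-6x).
(μ y)' = 7e^(-6x) ⇒ μ y = -(7/6)e^(-6x) + C.
Divide by μ: y = -7/6 + Ce^(6x).


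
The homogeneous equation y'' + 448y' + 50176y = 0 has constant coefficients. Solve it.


Characteristic equation: r² + 448r + 50176 = 0, i.e. (r + 224)² = 0.
Repeated root r = -224; include an x factor for the second linearly independent solution.
General solution: y = (C₁ + C₂x)e^(-224x).


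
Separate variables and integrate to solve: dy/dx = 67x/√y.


Separate: √y dy = 67x dx.
Integrate: (2/3)y^(3/2) = (67/2)x² + C.


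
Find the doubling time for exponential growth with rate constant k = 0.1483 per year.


Exponential growth: P(t) = P₀ e^(0.1483t). Set P(t)/P₀ = 2: e^(0.1483t) = 2.
Solve: t = ln(2)/0.1483 ≈ 4.67 years.


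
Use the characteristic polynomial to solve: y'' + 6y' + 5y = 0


Characteristic equation: r² + 6r + 5 = 0.
Factor: (r + 5)(r + 1) = 0 ⇒ r = -5, -1 (distinct real).
General solution: y = C₁e^(-5x) + C₂e^(-x).


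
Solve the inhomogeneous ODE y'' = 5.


Characteristic polynomial (r - 0)² = 0; repeated root r = 0.
y_h = (C₁ + C₂x). Forcing matches the repeated root (resonance), so try y_p = Ax².
Substitute and solve for A: 2A = 5, so A = 5/2.
General solution: y = C₁ + C₂x + (5/2)x².


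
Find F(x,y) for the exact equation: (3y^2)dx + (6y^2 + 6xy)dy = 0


Check exactness: ∂M/∂y = 6y and ∂N/∂x = 6y; equal, so the equation is exact.
Integrate M with respect to x (treating y as constant): ∫M dx = 3xy^2 + h(y).
Differentiate w.r.t. y and set equal to N: the x-dependent terms already match, leaving h'(y) = 6y^2. Integrate: h(y) = 2y^3.
So F(x,y) = 2y^3 + 3xy^2.
General solution: 2y^3 + 3xy^2 = C.


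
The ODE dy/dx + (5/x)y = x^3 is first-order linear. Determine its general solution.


P(x) = 5/x ⇒ μ = x^5.
(x^5 y)' = x^5·x^3 = x^8.
Integrate: x^5 y = x^9/(9) + C.
Solve for y: y = (1/9)x^4 + C/x^5.


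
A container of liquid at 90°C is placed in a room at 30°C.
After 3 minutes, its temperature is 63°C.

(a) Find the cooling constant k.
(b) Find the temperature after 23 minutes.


Newton's law: T(t) = T_a + (T₀ - T_a)e^(-kt).
(a) Use T(3) = 63: (63 - 30)/(90 - 30) = e^(-k·3), so k = -ln(0.550)/3 ≈ 0.1993.
(b) Apply k to t = 23: T(23) = 30 + (60)e^(-4.583) ≈ 30.6°C.


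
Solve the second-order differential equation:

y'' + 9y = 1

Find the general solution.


Homogeneous part: r² + 9 = 0 ⇒ r = ±3i, so y_h = C₁cos(3x) + C₂sin(3x).
Try constant y_p = A; plug in: 9A = 1 ⇒ A = 1/9.
General solution: y = C₁cos(3x) + C₂sin(3x) + 1/9.


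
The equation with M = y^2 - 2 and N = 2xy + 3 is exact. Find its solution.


Check exactness: ∂M/∂y = 2y and ∂N/∂x = 2y; equal, so the equation is exact.
Integrate M with respect to x (treating y as constant): ∫M dx = xy^2 - 2x + h(y).
Differentiate w.r.t. y and set equal to N: the x-dependent terms already match, leaving h'(y) = 3. Integrate: h(y) = 3y.
So F(x,y) = xy^2 + 3y - 2x.
General solution: xy^2 + 3y - 2x = C.


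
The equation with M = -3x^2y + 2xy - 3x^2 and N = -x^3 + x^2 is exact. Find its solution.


Check exactness: ∂M/∂y = -3x^2 + 2x and ∂N/∂x = -3x^2 + 2x; equal, so the equation is exact.
Integrate M with respect to x (treating y as constant): ∫M dx = -x^3y + x^2y - x^3 + h(y).
Differentiate w.r.t. y and set equal to N: all terms match, so h'(y) = 0 and h is a constant absorbed into C.
General solution: -x^3y + x^2y - x^3 = C.


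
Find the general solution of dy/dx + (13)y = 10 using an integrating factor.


P(x) = 13, Q(x) = 10; integrating factor μ = e^(13x).
(μ y)' = 10e^(13x) ⇒ μ y = (10/13)e^(13x) + C.
Divide by μ: y = 10/13 + Ce^(-13x).


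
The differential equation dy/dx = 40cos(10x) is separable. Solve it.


g(y) = 1, so integrate directly: y = ∫ 40cos(10x) dx = 4sin(10x) + C.


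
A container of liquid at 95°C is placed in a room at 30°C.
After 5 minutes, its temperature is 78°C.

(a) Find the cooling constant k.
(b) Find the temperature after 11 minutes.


Newton's law: T(t) = T_a + (T₀ - T_a)e^(-kt).
(a) Use T(5) = 78: (78 - 30)/(95 - 30) = e^(-k·5), so k = -ln(0.738)/5 ≈ 0.0606.
(b) Apply k to t = 11: T(11) = 30 + (65)e^(-0.667) ≈ 63.4°C.


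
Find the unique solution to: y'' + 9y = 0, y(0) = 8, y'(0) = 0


Characteristic roots of r² + 9 = 0 are ±3i, so y = C₁cos(3x) + C₂sin(3x).
Apply y(0) = 8: C₁ = 8. Differentiate and apply y'(0) = 0: 3·C₂ = 0, so C₂ = 0.
Particular solution: y = 8cos(3x).


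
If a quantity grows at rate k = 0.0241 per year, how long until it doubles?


Exponential growth: P(t) = P₀ e^(0.0241t). Set P(t)/P₀ = 2: e^(0.0241t) = 2.
Solve: t = ln(2)/0.0241 ≈ 28.76 years.


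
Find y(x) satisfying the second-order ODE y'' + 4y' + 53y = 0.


Characteristic equation: r² + 4r + 53 = 0.
Discriminant is negative; roots r = -2 ± 7i (complex conjugate pair).
General solution uses e^(α x)(C₁ cos(β x) + C₂ sin(β x)): y = e^(-2x)(C₁cos(7x) + C₂sin(7x)).


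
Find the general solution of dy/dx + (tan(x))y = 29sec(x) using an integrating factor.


P(x) = tan(x) ⇒ μ = e^(∫tan(x)dx) = sec(x).
(sec(x) y)' = 29sec²(x) ⇒ sec(x) y = 29tan(x) + C.
Multiply by cos(x): y = 29sin(x) + C·cos(x).


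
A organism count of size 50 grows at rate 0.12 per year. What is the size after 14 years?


The ODE dP/dt = 0.12P has solution P(t) = P(0)e^(0.12t).
Substitute P(0) = 50 and t = 14: P(14) = 50 e^(1.68) ≈ 268.


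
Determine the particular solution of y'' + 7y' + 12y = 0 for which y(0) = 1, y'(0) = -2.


Characteristic roots of r² + 7r + 12 = 0 are -4, -3.
General solution y = c₁ e^(-4x) + c₂ e^(-3x).
Apply y(0) = 1: c₁ + c₂ = 1. Apply y'(0) = -2: -4 c₁ - 3 c₂ = -2.
Solve: c₁ = -1, c₂ = 2.
Particular solution: y = -e^(-4x) + 2e^(-3x).


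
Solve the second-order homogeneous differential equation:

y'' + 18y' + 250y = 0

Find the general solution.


Characteristic equation: r² + 18r + 250 = 0.
Discriminant is negative; roots r = -9 ± 13i (complex conjugate pair).
General solution uses e^(α x)(C₁ cos(β x) + C₂ sin(β x)): y = e^(-9x)(C₁cos(13x) + C₂sin(13x)).


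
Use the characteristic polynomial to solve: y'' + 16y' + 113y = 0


Characteristic equation: r² + 16r + 113 = 0.
Discriminant is negative; roots r = -8 ± 7i (complex conjugate pair).
General solution uses e^(α x)(C₁ cos(β x) + C₂ sin(β x)): y = e^(-8x)(C₁cos(7x) + C₂sin(7x)).


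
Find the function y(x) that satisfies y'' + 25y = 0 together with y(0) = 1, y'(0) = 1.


Characteristic roots of r² + 25 = 0 are ±5i, so y = C₁cos(5x) + C₂sin(5x).
Apply y(0) = 1: C₁ = 1. Differentiate and apply y'(0) = 1: 5·C₂ = 1, so C₂ = 1/5.
Particular solution: y = cos(5x) + (1/5)sin(5x).


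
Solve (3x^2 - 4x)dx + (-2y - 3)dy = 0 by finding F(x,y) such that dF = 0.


Check exactness: ∂M/∂y = 0 and ∂N/∂x = 0; equal, so the equation is exact.
Integrate M with respect to x (treating y as constant): ∫M dx = x^3 - 2x^2 + h(y).
Differentiate w.r.t. y and set equal to N: the x-dependent terms already match, leaving h'(y) = -2y - 3. Integrate: h(y) = -y^2 - 3y.
So F(x,y) = x^3 - y^2 - 2x^2 - 3y.
General solution: x^3 - y^2 - 2x^2 - 3y = C.


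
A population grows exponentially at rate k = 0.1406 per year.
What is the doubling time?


Exponential growth: P(t) = P₀ e^(0.1406t). Set P(t)/P₀ = 2: e^(0.1406t) = 2.
Solve: t = ln(2)/0.1406 ≈ 4.93 years.


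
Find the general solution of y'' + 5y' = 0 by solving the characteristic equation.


Characteristic equation: r² + 5r = 0.
Factor: (r - 0)(r + 5) = 0 ⇒ r = 0, -5 (distinct real).
General solution: y = C₁ + C₂e^(-5x).


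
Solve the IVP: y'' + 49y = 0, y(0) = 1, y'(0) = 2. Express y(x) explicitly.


Characteristic roots of r² + 49 = 0 are ±7i, so y = C₁cos(7x) + C₂sin(7x).
Apply y(0) = 1: C₁ = 1. Differentiate and apply y'(0) = 2: 7·C₂ = 2, so C₂ = 2/7.
Particular solution: y = cos(7x) + (2/7)sin(7x).


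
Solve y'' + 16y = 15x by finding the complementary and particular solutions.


Homogeneous: r² + 16 = 0 ⇒ r = ±4i, y_h = C₁cos(4x) + C₂sin(4x).
Polynomial forcing; try y_p = Ax + B. Then y_p'' + 16 y_p = 16(Ax + B) = 15x, so B = 0 and A = 15/16.
General solution: y = C₁cos(4x) + C₂sin(4x) + (15/16)x.


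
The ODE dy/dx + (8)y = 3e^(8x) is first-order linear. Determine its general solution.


P(x) = 8 ⇒ μ = e^(8x).
(μ y)' = 3e^(16x) ⇒ μ y = (3/16)e^(16x) + C.
Divide by μ: y = (3/16)e^(8x) + Ce^(-8x).


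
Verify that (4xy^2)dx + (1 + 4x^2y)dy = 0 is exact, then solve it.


Check exactness: ∂M/∂y = 8xy and ∂N/∂x = 8xy; equal, so the equation is exact.
Integrate M with respect to x (treating y as constant): ∫M dx = 2x^2y^2 + h(y).
Differentiate w.r.t. y and set equal to N: the x-dependent terms already match, leaving h'(y) = 1. Integrate: h(y) = y.
So F(x,y) = y + 2x^2y^2.
General solution: y + 2x^2y^2 = C.


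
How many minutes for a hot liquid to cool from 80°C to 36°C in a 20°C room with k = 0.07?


From T(t) = T_a + (T₀ - T_a)e^(-kt), set T(t) = 36:
(36 - 20) / (80 - 20) = e^(-0.07t), so t = -ln(0.267)/0.07 ≈ 18.9 minutes.


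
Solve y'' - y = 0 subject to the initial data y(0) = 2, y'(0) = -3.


Characteristic roots of r² - 1 = 0 are 1, -1.
General solution y = c₁ e^(x) + c₂ e^(-x).
Apply y(0) = 2: c₁ + c₂ = 2. Apply y'(0) = -3: 1 c₁ - 1 c₂ = -3.
Solve: c₁ = -1/2, c₂ = 5/2.
Particular solution: y = -(1/2)e^(x) + (5/2)e^(-x).


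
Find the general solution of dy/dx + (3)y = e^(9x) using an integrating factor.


P(x) = 3 ⇒ μ = e^(3x).
(μ y)' = e^(12x) ⇒ μ y = e^(12x)/12 + C.
Divide by μ: y = (1/12)e^(9x) + Ce^(-3x).


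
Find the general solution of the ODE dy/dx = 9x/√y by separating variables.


Separate: √y dy = 9x dx.
Integrate: (2/3)y^(3/2) = (9/2)x² + C.


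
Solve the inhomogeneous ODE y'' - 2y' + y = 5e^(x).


Characteristic polynomial (r - 1)² = 0; repeated root r = 1.
y_h = (C₁ + C₂x)e^(x). Forcing matches the repeated root (resonance), so try y_p = Ax² e^(x).
Substitute and solve for A: 2A = 5, so A = 5/2.
General solution: y = (C₁ + C₂x + (5/2)x²)e^(x).


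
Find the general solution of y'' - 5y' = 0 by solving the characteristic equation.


Characteristic equation: r² - 5r = 0.
Factor: (r - 0)(r - 5) = 0 ⇒ r = 0, 5 (distinct real).
General solution: y = C₁ + C₂e^(5x).


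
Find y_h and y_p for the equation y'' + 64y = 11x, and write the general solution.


Homogeneous: r² + 64 = 0 ⇒ r = ±8i, y_h = C₁cos(8x) + C₂sin(8x).
Polynomial forcing; try y_p = Ax + B. Then y_p'' + 64 y_p = 64(Ax + B) = 11x, so B = 0 and A = 11/64.
General solution: y = C₁cos(8x) + C₂sin(8x) + (11/64)x.


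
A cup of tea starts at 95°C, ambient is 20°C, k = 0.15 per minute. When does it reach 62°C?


From T(t) = T_a + (T₀ - T_a)e^(-kt), set T(t) = 62:
(62 - 20) / (95 - 20) = e^(-0.15t), so t = -ln(0.560)/0.15 ≈ 3.9 minutes.


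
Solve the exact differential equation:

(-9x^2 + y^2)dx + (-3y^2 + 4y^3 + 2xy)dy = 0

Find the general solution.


Check exactness: ∂M/∂y = 2y and ∂N/∂x = 2y; equal, so the equation is exact.
Integrate M with respect to x (treating y as constant): ∫M dx = -3x^3 + xy^2 + h(y).
Differentiate w.r.t. y and set equal to N: the x-dependent terms already match, leaving h'(y) = -3y^2 + 4y^3. Integrate: h(y) = -y^3 + y^4.
So F(x,y) = -3x^3 - y^3 + y^4 + xy^2.
General solution: -3x^3 - y^3 + y^4 + xy^2 = C.


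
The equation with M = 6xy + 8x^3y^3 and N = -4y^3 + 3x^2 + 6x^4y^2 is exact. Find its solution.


Check exactness: ∂M/∂y = 6x + 24x^3y^2 and ∂N/∂x = 6x + 24x^3y^2; equal, so the equation is exact.
Integrate M with respect to x (treating y as constant): ∫M dx = 3x^2y + 2x^4y^3 + h(y).
Differentiate w.r.t. y and set equal to N: the x-dependent terms already match, leaving h'(y) = -4y^3. Integrate: h(y) = -y^4.
So F(x,y) = -y^4 + 3x^2y + 2x^4y^3.
General solution: -y^4 + 3x^2y + 2x^4y^3 = C.


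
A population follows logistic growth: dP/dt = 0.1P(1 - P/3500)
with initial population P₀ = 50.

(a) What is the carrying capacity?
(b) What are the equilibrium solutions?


Logistic ODE dP/dt = 0.1P(1 - P/3500) has equilibria where dP/dt = 0, i.e. P = 0 or P = 3500.
The coefficient (1 - P/K) = 0 when P = K, identifying K = 3500 as the carrying capacity.
(a) K = 3500; (b) equilibria P = 0 and P = 3500.


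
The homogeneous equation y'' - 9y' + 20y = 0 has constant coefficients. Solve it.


Characteristic equation: r² - 9r + 20 = 0.
Factor: (r - 4)(r - 5) = 0 ⇒ r = 4, 5 (distinct real).
General solution: y = C₁e^(4x) + C₂e^(5x).


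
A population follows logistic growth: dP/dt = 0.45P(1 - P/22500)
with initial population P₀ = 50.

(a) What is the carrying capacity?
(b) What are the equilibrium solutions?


Logistic ODE dP/dt = 0.45P(1 - P/22500) has equilibria where dP/dt = 0, i.e. P = 0 or P = 22500.
The coefficient (1 - P/K) = 0 when P = K, identifying K = 22500 as the carrying capacity.
(a) K = 22500; (b) equilibria P = 0 and P = 22500.


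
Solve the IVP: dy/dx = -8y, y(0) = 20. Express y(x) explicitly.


General solution of y' = -8y is y = Ce^(-8x).
Apply y(0) = 20: C = 20.
Particular solution: y = 20e^(-8x).


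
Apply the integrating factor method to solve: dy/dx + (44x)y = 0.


P(x) = 44x ⇒ μ = e^(22x²).
Q(x) = 0 so μ y is constant: y = Ce^(-22x²).


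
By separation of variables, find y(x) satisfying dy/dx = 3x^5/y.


Separate variables: y dy = 3x^5 dx.
Integrate both sides: y²/2 = (1/2)x^6 + C₀.
Multiply by 2: y² = x^6 + C.


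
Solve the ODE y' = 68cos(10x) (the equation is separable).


g(y) = 1, so integrate directly: y = ∫ 68cos(10x) dx = (34/5)sin(10x) + C.


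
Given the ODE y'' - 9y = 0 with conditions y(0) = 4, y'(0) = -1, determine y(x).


Characteristic roots of r² - 9 = 0 are -3, 3.
General solution y = c₁ e^(-3x) + c₂ e^(3x).
Apply y(0) = 4: c₁ + c₂ = 4. Apply y'(0) = -1: -3 c₁ + 3 c₂ = -1.
Solve: c₁ = 13/6, c₂ = 11/6.
Particular solution: y = (13/6)e^(-3x) + (11/6)e^(3x).


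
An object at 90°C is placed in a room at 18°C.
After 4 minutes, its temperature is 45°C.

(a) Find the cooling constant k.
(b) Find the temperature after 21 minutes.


Newton's law: T(t) = T_a + (T₀ - T_a)e^(-kt).
(a) Use T(4) = 45: (45 - 18)/(90 - 18) = e^(-k·4), so k = -ln(0.375)/4 ≈ 0.2452.
(b) Apply k to t = 21: T(21) = 18 + (72)e^(-5.149) ≈ 18.4°C.


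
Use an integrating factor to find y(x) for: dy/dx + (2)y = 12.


P(x) = 2, Q(x) = 12; integrating factor μ = e^(2x).
(μ y)' = 12e^(2x) ⇒ μ y = 6e^(2x) + C.
Divide by μ: y = 6 + Ce^(-2x).


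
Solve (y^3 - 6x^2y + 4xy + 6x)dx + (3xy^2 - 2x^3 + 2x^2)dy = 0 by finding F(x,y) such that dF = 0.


Check exactness: ∂M/∂y = 3y^2 - 6x^2 + 4x and ∂N/∂x = 3y^2 - 6x^2 + 4x; equal, so the equation is exact.
Integrate M with respect to x (treating y as constant): ∫M dx = xy^3 - 2x^3y + 2x^2y + 3x^2 + h(y).
Differentiate w.r.t. y and set equal to N: all terms match, so h'(y) = 0 and h is a constant absorbed into C.
General solution: xy^3 - 2x^3y + 2x^2y + 3x^2 = C.


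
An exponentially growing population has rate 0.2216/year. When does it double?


Exponential growth: P(t) = P₀ e^(0.2216t). Set P(t)/P₀ = 2: e^(0.2216t) = 2.
Solve: t = ln(2)/0.2216 ≈ 3.13 years.


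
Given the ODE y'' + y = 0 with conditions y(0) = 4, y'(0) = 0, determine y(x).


Characteristic roots of r² + 1 = 0 are ±1i, so y = C₁cos(x) + C₂sin(x).
Apply y(0) = 4: C₁ = 4. Differentiate and apply y'(0) = 0: 1·C₂ = 0, so C₂ = 0.
Particular solution: y = 4cos(x).


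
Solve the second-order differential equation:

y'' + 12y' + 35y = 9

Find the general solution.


Characteristic roots of r² + 12r + 35 = 0 are -7, -5.
y_h = C₁e^(-7x) + C₂e^(-5x).
Constant forcing; try y_p = A. Then 35A = 9 ⇒ A = 9/35.
General solution: y = C₁e^(-7x) + C₂e^(-5x) + 9/35.


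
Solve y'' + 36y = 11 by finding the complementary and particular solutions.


Homogeneous part: r² + 36 = 0 ⇒ r = ±6i, so y_h = C₁cos(6x) + C₂sin(6x).
Try constant y_p = A; plug in: 36A = 11 ⇒ A = 11/36.
General solution: y = C₁cos(6x) + C₂sin(6x) + 11/36.


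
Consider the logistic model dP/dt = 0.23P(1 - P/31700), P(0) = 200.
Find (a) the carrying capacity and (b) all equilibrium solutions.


Logistic ODE dP/dt = 0.23P(1 - P/31700) has equilibria where dP/dt = 0, i.e. P = 0 or P = 31700.
The coefficient (1 - P/K) = 0 when P = K, identifying K = 31700 as the carrying capacity.
(a) K = 31700; (b) equilibria P = 0 and P = 31700.


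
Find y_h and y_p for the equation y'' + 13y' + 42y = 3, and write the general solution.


Characteristic roots of r² + 13r + 42 = 0 are -6, -7.
y_h = C₁e^(-6x) + C₂e^(-7x).
Constant forcing; try y_p = A. Then 42A = 3 ⇒ A = 1/14.
General solution: y = C₁e^(-6x) + C₂e^(-7x) + 1/14.


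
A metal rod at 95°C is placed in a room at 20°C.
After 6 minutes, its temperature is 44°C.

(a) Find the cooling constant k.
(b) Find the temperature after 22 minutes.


Newton's law: T(t) = T_a + (T₀ - T_a)e^(-kt).
(a) Use T(6) = 44: (44 - 20)/(95 - 20) = e^(-k·6), so k = -ln(0.320)/6 ≈ 0.1899.
(b) Apply k to t = 22: T(22) = 20 + (75)e^(-4.178) ≈ 21.1°C.


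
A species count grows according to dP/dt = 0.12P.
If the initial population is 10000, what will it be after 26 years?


The ODE dP/dt = 0.12P has solution P(t) = P(0)e^(0.12t).
Substitute P(0) = 10000 and t = 26: P(26) = 10000 e^(3.12) ≈ 226464.


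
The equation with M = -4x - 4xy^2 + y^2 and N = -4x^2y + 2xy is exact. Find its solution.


Check exactness: ∂M/∂y = -8xy + 2y and ∂N/∂x = -8xy + 2y; equal, so the equation is exact.
Integrate M with respect to x (treating y as constant): ∫M dx = -2x^2 - 2x^2y^2 + xy^2 + h(y).
Differentiate w.r.t. y and set equal to N: all terms match, so h'(y) = 0 and h is a constant absorbed into C.
General solution: -2x^2 - 2x^2y^2 + xy^2 = C.


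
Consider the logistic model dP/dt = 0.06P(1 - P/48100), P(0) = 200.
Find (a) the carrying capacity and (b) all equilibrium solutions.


Logistic ODE dP/dt = 0.06P(1 - P/48100) has equilibria where dP/dt = 0, i.e. P = 0 or P = 48100.
The coefficient (1 - P/K) = 0 when P = K, identifying K = 48100 as the carrying capacity.
(a) K = 48100; (b) equilibria P = 0 and P = 48100.


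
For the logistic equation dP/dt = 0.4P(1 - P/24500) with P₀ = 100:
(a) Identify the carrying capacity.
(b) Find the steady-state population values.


Logistic ODE dP/dt = 0.4P(1 - P/24500) has equilibria where dP/dt = 0, i.e. P = 0 or P = 24500.
The coefficient (1 - P/K) = 0 when P = K, identifying K = 24500 as the carrying capacity.
(a) K = 24500; (b) equilibria P = 0 and P = 24500.


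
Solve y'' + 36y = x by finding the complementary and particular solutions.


Homogeneous: r² + 36 = 0 ⇒ r = ±6i, y_h = C₁cos(6x) + C₂sin(6x).
Polynomial forcing; try y_p = Ax + B. Then y_p'' + 36 y_p = 36(Ax + B) = x, so B = 0 and A = 1/36.
General solution: y = C₁cos(6x) + C₂sin(6x) + (1/36)x.


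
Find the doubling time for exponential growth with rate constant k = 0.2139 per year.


Exponential growth: P(t) = P₀ e^(0.2139t). Set P(t)/P₀ = 2: e^(0.2139t) = 2.
Solve: t = ln(2)/0.2139 ≈ 3.24 years.


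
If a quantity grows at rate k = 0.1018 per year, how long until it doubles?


Exponential growth: P(t) = P₀ e^(0.1018t). Set P(t)/P₀ = 2: e^(0.1018t) = 2.
Solve: t = ln(2)/0.1018 ≈ 6.81 years.


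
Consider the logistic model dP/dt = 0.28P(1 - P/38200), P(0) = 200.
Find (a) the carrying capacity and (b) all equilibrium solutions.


Logistic ODE dP/dt = 0.28P(1 - P/38200) has equilibria where dP/dt = 0, i.e. P = 0 or P = 38200.
The coefficient (1 - P/K) = 0 when P = K, identifying K = 38200 as the carrying capacity.
(a) K = 38200; (b) equilibria P = 0 and P = 38200.


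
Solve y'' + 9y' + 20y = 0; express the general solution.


Characteristic equation: r² + 9r + 20 = 0.
Factor: (r + 4)(r + 5) = 0 ⇒ r = -4, -5 (distinct real).
General solution: y = C₁e^(-4x) + C₂e^(-5x).


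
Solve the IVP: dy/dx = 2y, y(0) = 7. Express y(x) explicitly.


General solution of y' = 2y is y = Ce^(2x).
Apply y(0) = 7: C = 7.
Particular solution: y = 7e^(2x).


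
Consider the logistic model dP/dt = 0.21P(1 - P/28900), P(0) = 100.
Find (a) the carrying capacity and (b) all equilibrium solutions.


Logistic ODE dP/dt = 0.21P(1 - P/28900) has equilibria where dP/dt = 0, i.e. P = 0 or P = 28900.
The coefficient (1 - P/K) = 0 when P = K, identifying K = 28900 as the carrying capacity.
(a) K = 28900; (b) equilibria P = 0 and P = 28900.


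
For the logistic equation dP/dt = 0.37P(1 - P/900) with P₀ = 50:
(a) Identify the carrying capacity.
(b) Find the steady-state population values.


Logistic ODE dP/dt = 0.37P(1 - P/900) has equilibria where dP/dt = 0, i.e. P = 0 or P = 900.
The coefficient (1 - P/K) = 0 when P = K, identifying K = 900 as the carrying capacity.
(a) K = 900; (b) equilibria P = 0 and P = 900.


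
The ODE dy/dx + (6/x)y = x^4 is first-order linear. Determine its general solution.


P(x) = 6/x ⇒ μ = x^6.
(x^6 y)' = x^10 ⇒ x^6 y = x^11/(11) + C.
Solve for y: y = (1/11)x^5 + C/x^6.


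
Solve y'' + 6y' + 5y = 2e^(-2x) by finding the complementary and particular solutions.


Characteristic roots of r² + 6r + 5 = 0 are -1, -5.
y_h = C₁e^(-x) + C₂e^(-5x).
Forcing exponent -2 is not a characteristic root; try y_p = Ae^(-2x).
Substitute: A·(4 + (6)·-2 + (5)) = A·-3 = 2, so A = -2/3.
General solution: y = C₁e^(-x) + C₂e^(-5x) - (2/3)e^(-2x).
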